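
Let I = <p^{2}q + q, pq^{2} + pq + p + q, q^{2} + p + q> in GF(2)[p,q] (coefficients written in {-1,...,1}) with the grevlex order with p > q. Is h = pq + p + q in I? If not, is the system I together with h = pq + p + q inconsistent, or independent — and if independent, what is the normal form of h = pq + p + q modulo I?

First compute the reduced Gröbner basis of I by Buchberger's algorithm.
f_1 = p^{2}q + q, LT = p^{2}q.
f_2 = pq^{2} + pq + p + q, LT = pq^{2}.
f_3 = q^{2} + p + q, LT = q^{2}.

S(f_1,f_2): lcm = p^{2}q^{2}. S = p^{2}q + p^{2} + pq + q^{2}.
  leading term p^{2}q: subtract (1)·f_1 from p^{2}q + p^{2} + pq + q^{2} → p^{2} + pq + q^{2} + q
  leading term p^{2}: no divisor's leading term divides it; move p^{2} to the remainder.
  leading term pq: no divisor's leading term divides it; move pq to the remainder.
  leading term q^{2}: subtract (1)·f_3 from q^{2} + q → p
  leading term p: no divisor's leading term divides it; move p to the remainder.
  remainder p^{2} + pq + p ≠ 0; add k_4 = p^{2} + pq + p to the basis.

S(f_1,f_3): lcm = p^{2}q^{2}. S = p^{3} + p^{2}q + q^{2}.
  leading term p^{3}: subtract (p)·k_4 from p^{3} + p^{2}q + q^{2} → p^{2} + q^{2}
  leading term p^{2}: subtract (1)·k_4 from p^{2} + q^{2} → pq + q^{2} + p
  leading term pq: no divisor's leading term divides it; move pq to the remainder.
  leading term q^{2}: subtract (1)·f_3 from q^{2} + p → q
  leading term q: no divisor's leading term divides it; move q to the remainder.
  remainder pq + q ≠ 0; add k_5 = pq + q to the basis.

S(f_2,f_3): lcm = pq^{2}. S = p^{2} + p + q.
  leading term p^{2}: subtract (1)·k_4 from p^{2} + p + q → pq + q
  leading term pq: subtract (1)·k_5 from pq + q → 0
  remainder 0.

S(f_1,k_4): lcm = p^{2}q. S = pq^{2} + pq + q.
  leading term pq^{2}: subtract (1)·f_2 from pq^{2} + pq + q → p
  leading term p: no divisor's leading term divides it; move p to the remainder.
  remainder p ≠ 0; add k_6 = p to the basis.

S(f_2,k_4): lcm = p^{2}q^{2}. S = pq^{3} + p^{2}q + pq^{2} + p^{2} + pq.
  leading term pq^{3}: subtract (q)·f_2 from pq^{3} + p^{2}q + pq^{2} + p^{2} + pq → p^{2}q + p^{2} + q^{2}
  leading term p^{2}q: subtract (1)·f_1 from p^{2}q + p^{2} + q^{2} → p^{2} + q^{2} + q
  leading term p^{2}: subtract (1)·k_4 from p^{2} + q^{2} + q → pq + q^{2} + p + q
  leading term pq: subtract (1)·k_5 from pq + q^{2} + p + q → q^{2} + p
  leading term q^{2}: subtract (1)·f_3 from q^{2} + p → q
  leading term q: no divisor's leading term divides it; move q to the remainder.
  remainder q ≠ 0; add k_7 = q to the basis.

S(f_3,k_4): leading monomials are coprime, so the S-polynomial reduces to 0 (Buchberger's first criterion).
S(f_1,k_5): lcm = p^{2}q. S = pq + q.
  leading term pq: subtract (1)·k_5 from pq + q → 0
  remainder 0.

S(f_2,k_5): lcm = pq^{2}. S = pq + q^{2} + p + q.
  leading term pq: subtract (1)·k_5 from pq + q^{2} + p + q → q^{2} + p
  leading term q^{2}: subtract (1)·f_3 from q^{2} + p → q
  leading term q: subtract (1)·k_7 from q → 0
  remainder 0.

S(f_3,k_5): lcm = pq^{2}. S = p^{2} + pq + q^{2}.
  leading term p^{2}: subtract (1)·k_4 from p^{2} + pq + q^{2} → q^{2} + p
  leading term q^{2}: subtract (1)·f_3 from q^{2} + p → q
  leading term q: subtract (1)·k_7 from q → 0
  remainder 0.

S(k_4,k_5): lcm = p^{2}q. S = pq^{2}.
  leading term pq^{2}: subtract (1)·f_2 from pq^{2} → pq + p + q
  leading term pq: subtract (1)·k_5 from pq + p + q → p
  leading term p: subtract (1)·k_6 from p → 0
  remainder 0.

S(f_1,k_6): lcm = p^{2}q. S = q.
  leading term q: subtract (1)·k_7 from q → 0
  remainder 0.

S(f_2,k_6): lcm = pq^{2}. S = pq + p + q.
  leading term pq: subtract (1)·k_5 from pq + p + q → p
  leading term p: subtract (1)·k_6 from p → 0
  remainder 0.

S(f_3,k_6): leading monomials are coprime, so the S-polynomial reduces to 0 (Buchberger's first criterion).
S(k_4,k_6): lcm = p^{2}. S = pq + p.
  leading term pq: subtract (1)·k_5 from pq + p → p + q
  leading term p: subtract (1)·k_6 from p + q → q
  leading term q: subtract (1)·k_7 from q → 0
  remainder 0.

S(k_5,k_6): lcm = pq. S = q.
  leading term q: subtract (1)·k_7 from q → 0
  remainder 0.

S(f_1,k_7): lcm = p^{2}q. S = q.
  leading term q: subtract (1)·k_7 from q → 0
  remainder 0.

S(f_2,k_7): lcm = pq^{2}. S = pq + p + q.
  leading term pq: subtract (1)·k_5 from pq + p + q → p
  leading term p: subtract (1)·k_6 from p → 0
  remainder 0.

S(f_3,k_7): lcm = q^{2}. S = p + q.
  leading term p: subtract (1)·k_6 from p + q → q
  leading term q: subtract (1)·k_7 from q → 0
  remainder 0.

S(k_4,k_7): leading monomials are coprime, so the S-polynomial reduces to 0 (Buchberger's first criterion).
S(k_5,k_7): lcm = pq. S = q.
  leading term q: subtract (1)·k_7 from q → 0
  remainder 0.

S(k_6,k_7): leading monomials are coprime, so the S-polynomial reduces to 0 (Buchberger's first criterion).
Every S-polynomial of the final basis reduces to 0, so we have a Gröbner basis.
Inter-reduce: drop elements whose leading term is divisible by another's, tail-reduce, and make monic.
Reduced Gröbner basis: {p, q}.
Label its elements g_1 = p, g_2 = q.

Reduce h = pq + p + q modulo G:
  leading term pq: subtract (q)·g_1 from pq + p + q → p + q
  leading term p: subtract (1)·g_1 from p + q → q
  leading term q: subtract (1)·g_2 from q → 0
  normal form = 0.
Since the normal form is 0, h ∈ I.

pq + p + q lies in I (it reduces to 0).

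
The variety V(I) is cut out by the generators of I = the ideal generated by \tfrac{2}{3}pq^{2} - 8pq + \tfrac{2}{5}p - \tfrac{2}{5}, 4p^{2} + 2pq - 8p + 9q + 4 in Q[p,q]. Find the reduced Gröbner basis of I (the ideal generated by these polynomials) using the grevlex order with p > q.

f_1 = \tfrac{2}{3}pq^{2} - 8pq + \tfrac{2}{5}p - \tfrac{2}{5}, LT = pq^{2}.
f_2 = 4p^{2} + 2pq - 8p + 9q + 4, LT = p^{2}.

S(f_1,f_2): lcm = p^{2}q^{2}. S = -\tfrac{1}{2}pq^{3} - 12p^{2}q + 2pq^{2} - \tfrac{9}{4}q^{3} + \tfrac{3}{5}p^{2} - q^{2} - \tfrac{3}{5}p.
  reduce S modulo (f_1, f_2):
  remainder -\tfrac{9}{4}q^{3} + 26q^{2} - \tfrac{3}{5}p + \tfrac{207}{20}q + \tfrac{3}{5} ≠ 0; add g_3 = -\tfrac{9}{4}q^{3} + 26q^{2} - \tfrac{3}{5}p + \tfrac{207}{20}q + \tfrac{3}{5} to the basis.

The other S-polynomials (S(f_1,g_3), S(f_2,g_3)) all reduce to 0 modulo the current basis, so we have a Gröbner basis.

G = {pq^{2} - 12pq + \tfrac{3}{5}p - \tfrac{3}{5}, q^{3} - \tfrac{104}{9}q^{2} + \tfrac{4}{15}p - \tfrac{23}{5}q - \tfrac{4}{15}, p^{2} + \tfrac{1}{2}pq - 2p + \tfrac{9}{4}q + 1}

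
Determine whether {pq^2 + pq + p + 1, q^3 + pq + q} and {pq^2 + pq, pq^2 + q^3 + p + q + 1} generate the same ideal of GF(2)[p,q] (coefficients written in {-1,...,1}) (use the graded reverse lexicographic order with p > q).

No, the ideals differ.

Two ideals are equal iff their reduced Gröbner bases coincide (the reduced basis is unique for a fixed ordering).
Buchberger on the first generating set:
f_1 = pq^2 + pq + p + 1, LT = pq^2.
f_2 = q^3 + pq + q, LT = q^3.

S(f_1,f_2): lcm = pq^3. S = p^2q + pq^2 + q.
  leading term p^2q: no divisor's leading term divides it; move p^2q to the remainder.
  leading term pq^2: subtract (1)·f_1 from pq^2 + q → pq + p + q + 1
  leading term pq: no divisor's leading term divides it; move pq to the remainder.
  leading term p: no divisor's leading term divides it; move p to the remainder.
  leading term q: no divisor's leading term divides it; move q to the remainder.
  leading term 1: no divisor's leading term divides it; move 1 to the remainder.
  remainder p^2q + pq + p + q + 1 ≠ 0; add g_3 = p^2q + pq + p + q + 1 to the basis.

S(f_1,g_3): lcm = p^2q^2. S = p^2q + pq^2 + p^2 + pq + q^2 + p + q.
  leading term p^2q: subtract (1)·g_3 from p^2q + pq^2 + p^2 + pq + q^2 + p + q → pq^2 + p^2 + q^2 + 1
  leading term pq^2: subtract (1)·f_1 from pq^2 + p^2 + q^2 + 1 → p^2 + pq + q^2 + p
  leading term p^2: no divisor's leading term divides it; move p^2 to the remainder.
  leading term pq: no divisor's leading term divides it; move pq to the remainder.
  leading term q^2: no divisor's leading term divides it; move q^2 to the remainder.
  leading term p: no divisor's leading term divides it; move p to the remainder.
  remainder p^2 + pq + q^2 + p ≠ 0; add g_4 = p^2 + pq + q^2 + p to the basis.

The other S-polynomials (S(f_2,g_3), S(f_1,g_4), S(f_2,g_4), S(g_3,g_4)) all reduce to 0 modulo the current basis, so we have a Gröbner basis.
Inter-reduce: drop elements whose leading term is divisible by another's, tail-reduce, and make monic.
Reduced Gröbner basis: {pq^2 + pq + p + 1, q^3 + pq + q, p^2 + pq + q^2 + p}.

Buchberger on the second generating set:
h_1 = pq^2 + pq, LT = pq^2.
h_2 = pq^2 + q^3 + p + q + 1, LT = pq^2.

S(h_1,h_2): lcm = pq^2. S = q^3 + pq + p + q + 1.
  leading term q^3: no divisor's leading term divides it; move q^3 to the remainder.
  leading term pq: no divisor's leading term divides it; move pq to the remainder.
  leading term p: no divisor's leading term divides it; move p to the remainder.
  leading term q: no divisor's leading term divides it; move q to the remainder.
  leading term 1: no divisor's leading term divides it; move 1 to the remainder.
  remainder q^3 + pq + p + q + 1 ≠ 0; add k_3 = q^3 + pq + p + q + 1 to the basis.

S(h_1,k_3): lcm = pq^3. S = p^2q + pq^2 + p^2 + pq + p.
  leading term p^2q: no divisor's leading term divides it; move p^2q to the remainder.
  leading term pq^2: subtract (1)·h_1 from pq^2 + p^2 + pq + p → p^2 + p
  leading term p^2: no divisor's leading term divides it; move p^2 to the remainder.
  leading term p: no divisor's leading term divides it; move p to the remainder.
  remainder p^2q + p^2 + p ≠ 0; add k_4 = p^2q + p^2 + p to the basis.

S(h_1,k_4): lcm = p^2q^2. S = pq.
  leading term pq: no divisor's leading term divides it; move pq to the remainder.
  remainder pq ≠ 0; add k_5 = pq to the basis.

S(k_4,k_5): lcm = p^2q. S = p^2 + p.
  leading term p^2: no divisor's leading term divides it; move p^2 to the remainder.
  leading term p: no divisor's leading term divides it; move p to the remainder.
  remainder p^2 + p ≠ 0; add k_6 = p^2 + p to the basis.

The other S-polynomials (S(h_2,k_3), S(h_2,k_4), S(k_3,k_4), S(h_1,k_5), S(h_2,k_5), S(k_3,k_5), S(h_1,k_6), S(h_2,k_6), S(k_3,k_6), S(k_4,k_6), S(k_5,k_6)) all reduce to 0 modulo the current basis, so we have a Gröbner basis.
Inter-reduce: drop elements whose leading term is divisible by another's, tail-reduce, and make monic.
Reduced Gröbner basis: {q^3 + p + q + 1, p^2 + p, pq}.

Since the reduced bases disagree, the two ideals are not the same.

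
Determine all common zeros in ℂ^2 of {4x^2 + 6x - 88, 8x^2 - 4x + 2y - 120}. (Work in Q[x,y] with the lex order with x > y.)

{(-11/2, -72), (4, 4)}

Compute a lex Gröbner basis by Buchberger's algorithm.
f_1 = 4x^2 + 6x - 88, LT = x^2.
f_2 = 8x^2 - 4x + 2y - 120, LT = x^2.

S(f_1,f_2): lcm = x^2. S = 2x - 1/4y - 7.
  reduce S modulo (f_1, f_2):
  remainder 2x - 1/4y - 7 ≠ 0; add h_3 = 2x - 1/4y - 7 to the basis.

S(f_1,h_3): lcm = x^2. S = 1/8xy + 5x - 22.
  reduce S modulo (f_1, f_2, h_3):
  remainder 1/64y^2 + 17/16y - 9/2 ≠ 0; add h_4 = 1/64y^2 + 17/16y - 9/2 to the basis.

The other S-polynomials (S(f_2,h_3), S(f_1,h_4), S(f_2,h_4), S(h_3,h_4)) all reduce to 0 modulo the current basis, so we have a Gröbner basis.
Inter-reduce: drop elements whose leading term is divisible by another's, tail-reduce, and make monic.
Reduced Gröbner basis: {x - 1/8y - 7/2, y^2 + 68y - 288}.

From the last basis element, y^2 + 68y - 288 = 0, so y takes values in {-72, 4}. Each choice, substituted upward through the basis, yields the corresponding point(s) of the solution set.
  y = -72: the earlier basis element becomes x + 11/2 = 0, giving x = -11/2 — point (-11/2, -72).
  y = 4: the earlier basis element becomes x - 4 = 0, giving x = 4 — point (4, 4).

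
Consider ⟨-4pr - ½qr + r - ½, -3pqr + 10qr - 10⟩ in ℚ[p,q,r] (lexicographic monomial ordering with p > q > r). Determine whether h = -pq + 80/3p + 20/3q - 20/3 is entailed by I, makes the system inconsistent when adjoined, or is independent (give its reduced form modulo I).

-pq + 80/3p + 20/3q - 20/3 lies in I (it reduces to 0).

First compute the reduced Gröbner basis of I by Buchberger's algorithm.
f_1 = -4pr - ½qr + r - ½, LT = pr.
f_2 = -3pqr + 10qr - 10, LT = pqr.

S(f_1,f_2): lcm = pqr. S = ⅛q²r + 37/12qr + ⅛q - 10/3.
  leading term q²r: no divisor's leading term divides it; move ⅛q²r to the remainder.
  leading term qr: no divisor's leading term divides it; move 37/12qr to the remainder.
  leading term q: no divisor's leading term divides it; move ⅛q to the remainder.
  leading term 1: no divisor's leading term divides it; move -10/3 to the remainder.
  remainder ⅛q²r + 37/12qr + ⅛q - 10/3 ≠ 0; add k_3 = ⅛q²r + 37/12qr + ⅛q - 10/3 to the basis.

S(f_1,k_3): lcm = pq²r. S = -74/3pqr - pq + 80/3p + ⅛q³r - ¼q²r + ⅛q².
  leading term pqr: subtract (37/6q)·f_1 from -74/3pqr - pq + 80/3p + ⅛q³r - ¼q²r + ⅛q² → -pq + 80/3p + ⅛q³r + 17/6q²r + ⅛q² - 37/6qr + 37/12q
  leading term pq: no divisor's leading term divides it; move -pq to the remainder.
  leading term p: no divisor's leading term divides it; move 80/3p to the remainder.
  leading term q³r: subtract (q)·k_3 from ⅛q³r + 17/6q²r + ⅛q² - 37/6qr + 37/12q → -¼q²r - 37/6qr + 77/12q
  leading term q²r: subtract (-2)·k_3 from -¼q²r - 37/6qr + 77/12q → 20/3q - 20/3
  leading term q: no divisor's leading term divides it; move 20/3q to the remainder.
  leading term 1: no divisor's leading term divides it; move -20/3 to the remainder.
  remainder -pq + 80/3p + 20/3q - 20/3 ≠ 0; add k_4 = -pq + 80/3p + 20/3q - 20/3 to the basis.

The other S-polynomials (S(f_2,k_3), S(f_1,k_4), S(f_2,k_4), S(k_3,k_4)) all reduce to 0 modulo the current basis, so we have a Gröbner basis.
Inter-reduce: drop elements whose leading term is divisible by another's, tail-reduce, and make monic.
Reduced Gröbner basis: {pq - 80/3p - 20/3q + 20/3, pr + ⅛qr - ¼r + ⅛, q²r + 74/3qr + q - 80/3}.
Label its elements g_1 = pq - 80/3p - 20/3q + 20/3, g_2 = pr + ⅛qr - ¼r + ⅛, g_3 = q²r + 74/3qr + q - 80/3.

Reduce h = -pq + 80/3p + 20/3q - 20/3 modulo G:
  leading term pq: subtract (-1)·g_1 from -pq + 80/3p + 20/3q - 20/3 → 0
  normal form = 0.
Since the normal form is 0, h ∈ I.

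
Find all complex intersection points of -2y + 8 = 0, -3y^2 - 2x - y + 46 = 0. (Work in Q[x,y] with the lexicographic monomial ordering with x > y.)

Compute a lex Gröbner basis by Buchberger's algorithm.
f_1 = -2y + 8, LT = y.
f_2 = -2x - 3y^2 - y + 46, LT = x.

The S-polynomials (S(f_1,f_2)) all reduce to 0 modulo the current basis, so we have a Gröbner basis.
Inter-reduce: drop elements whose leading term is divisible by another's, tail-reduce, and make monic.
Reduced Gröbner basis: {x + 3, y - 4}.

Since the basis is lex-ordered, y - 4 is univariate in y. Its roots are {4}. Back-substituting each root into the other basis elements fixes the other coordinates.
  y = 4: the earlier basis element becomes x + 3 = 0, giving x = -3 — point (-3, 4).
Each listed point satisfies every original equation (direct substitution).

{(-3, 4)}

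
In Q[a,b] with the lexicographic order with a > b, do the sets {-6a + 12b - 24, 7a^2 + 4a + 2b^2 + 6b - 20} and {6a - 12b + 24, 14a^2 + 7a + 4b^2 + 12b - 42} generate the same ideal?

Two ideals are equal iff their reduced Gröbner bases coincide (the reduced basis is unique for a fixed ordering).
Buchberger on the first generating set:
f_1 = -6a + 12b - 24, LT = a.
f_2 = 7a^2 + 4a + 2b^2 + 6b - 20, LT = a^2.

S(f_1,f_2): lcm = a^2. S = -2ab + 24/7a - 2/7b^2 - 6/7b + 20/7.
  leading term ab: subtract (1/3b)·f_1 from -2ab + 24/7a - 2/7b^2 - 6/7b + 20/7 → 24/7a - 30/7b^2 + 50/7b + 20/7
  leading term a: subtract (-4/7)·f_1 from 24/7a - 30/7b^2 + 50/7b + 20/7 → -30/7b^2 + 14b - 76/7
  leading term b^2: no divisor's leading term divides it; move -30/7b^2 to the remainder.
  leading term b: no divisor's leading term divides it; move 14b to the remainder.
  leading term 1: no divisor's leading term divides it; move -76/7 to the remainder.
  remainder -30/7b^2 + 14b - 76/7 ≠ 0; add g_3 = -30/7b^2 + 14b - 76/7 to the basis.

The other S-polynomials (S(f_1,g_3), S(f_2,g_3)) all reduce to 0 modulo the current basis, so we have a Gröbner basis.
Inter-reduce: drop elements whose leading term is divisible by another's, tail-reduce, and make monic.
Reduced Gröbner basis: {a - 2b + 4, b^2 - 49/15b + 38/15}.

Buchberger on the second generating set:
h_1 = 6a - 12b + 24, LT = a.
h_2 = 14a^2 + 7a + 4b^2 + 12b - 42, LT = a^2.

S(h_1,h_2): lcm = a^2. S = -2ab + 7/2a - 2/7b^2 - 6/7b + 3.
  leading term ab: subtract (-1/3b)·h_1 from -2ab + 7/2a - 2/7b^2 - 6/7b + 3 → 7/2a - 30/7b^2 + 50/7b + 3
  leading term a: subtract (7/12)·h_1 from 7/2a - 30/7b^2 + 50/7b + 3 → -30/7b^2 + 99/7b - 11
  leading term b^2: no divisor's leading term divides it; move -30/7b^2 to the remainder.
  leading term b: no divisor's leading term divides it; move 99/7b to the remainder.
  leading term 1: no divisor's leading term divides it; move -11 to the remainder.
  remainder -30/7b^2 + 99/7b - 11 ≠ 0; add k_3 = -30/7b^2 + 99/7b - 11 to the basis.

The other S-polynomials (S(h_1,k_3), S(h_2,k_3)) all reduce to 0 modulo the current basis, so we have a Gröbner basis.
Inter-reduce: drop elements whose leading term is divisible by another's, tail-reduce, and make monic.
Reduced Gröbner basis: {a - 2b + 4, b^2 - 33/10b + 77/30}.

Since the reduced bases disagree, the two ideals are not the same.

No, the ideals differ.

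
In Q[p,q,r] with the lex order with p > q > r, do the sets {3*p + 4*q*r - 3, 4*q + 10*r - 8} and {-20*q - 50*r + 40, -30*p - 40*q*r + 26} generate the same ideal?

No, the ideals differ.

Equality of ideals is decidable: compute both reduced Gröbner bases (unique for the ordering) and check whether they agree.
Buchberger on the first generating set:
f_1 = 3*p + 4*q*r - 3, LT = p.
f_2 = 4*q + 10*r - 8, LT = q.

S(f_1,f_2): leading monomials are coprime, so the S-polynomial reduces to 0 (Buchberger's first criterion).
Every S-polynomial of the final basis reduces to 0, so we have a Gröbner basis.
Inter-reduce: drop elements whose leading term is divisible by another's, tail-reduce, and make monic.
Reduced Gröbner basis: {p - 10/3*r**2 + 8/3*r - 1, q + 5/2*r - 2}.

Buchberger on the second generating set:
h_1 = -20*q - 50*r + 40, LT = q.
h_2 = -30*p - 40*q*r + 26, LT = p.

S(h_1,h_2): leading monomials are coprime, so the S-polynomial reduces to 0 (Buchberger's first criterion).
Every S-polynomial of the final basis reduces to 0, so we have a Gröbner basis.
Inter-reduce: drop elements whose leading term is divisible by another's, tail-reduce, and make monic.
Reduced Gröbner basis: {p - 10/3*r**2 + 8/3*r - 13/15, q + 5/2*r - 2}.

These differ, so the ideals are not equal.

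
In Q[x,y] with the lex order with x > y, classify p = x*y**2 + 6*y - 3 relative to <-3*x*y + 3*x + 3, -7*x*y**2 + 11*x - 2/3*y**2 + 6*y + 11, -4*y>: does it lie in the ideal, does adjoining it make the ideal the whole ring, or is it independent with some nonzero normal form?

First compute the reduced Gröbner basis of I by Buchberger's algorithm.
f_1 = -3*x*y + 3*x + 3, LT = x*y.
f_2 = -7*x*y**2 + 11*x - 2/3*y**2 + 6*y + 11, LT = x*y**2.
f_3 = -4*y, LT = y.

S(f_1,f_2): lcm = x*y**2. S = -x*y + 11/7*x - 2/21*y**2 - 1/7*y + 11/7.
  leading term x*y: subtract (1/3)·f_1 from -x*y + 11/7*x - 2/21*y**2 - 1/7*y + 11/7 → 4/7*x - 2/21*y**2 - 1/7*y + 4/7
  leading term x: no divisor's leading term divides it; move 4/7*x to the remainder.
  leading term y**2: subtract (1/42*y)·f_3 from -2/21*y**2 - 1/7*y + 4/7 → -1/7*y + 4/7
  leading term y: subtract (1/28)·f_3 from -1/7*y + 4/7 → 4/7
  leading term 1: no divisor's leading term divides it; move 4/7 to the remainder.
  remainder 4/7*x + 4/7 ≠ 0; add h_4 = 4/7*x + 4/7 to the basis.

S(f_1,f_3): lcm = x*y. S = -x - 1.
  leading term x: subtract (-7/4)·h_4 from -x - 1 → 0
  remainder 0.

S(f_2,f_3): lcm = x*y**2. S = -11/7*x + 2/21*y**2 - 6/7*y - 11/7.
  leading term x: subtract (-11/4)·h_4 from -11/7*x + 2/21*y**2 - 6/7*y - 11/7 → 2/21*y**2 - 6/7*y
  leading term y**2: subtract (-1/42*y)·f_3 from 2/21*y**2 - 6/7*y → -6/7*y
  leading term y: subtract (3/14)·f_3 from -6/7*y → 0
  remainder 0.

S(f_1,h_4): lcm = x*y. S = -x - y - 1.
  leading term x: subtract (-7/4)·h_4 from -x - y - 1 → -y
  leading term y: subtract (1/4)·f_3 from -y → 0
  remainder 0.

S(f_2,h_4): lcm = x*y**2. S = -11/7*x - 19/21*y**2 - 6/7*y - 11/7.
  leading term x: subtract (-11/4)·h_4 from -11/7*x - 19/21*y**2 - 6/7*y - 11/7 → -19/21*y**2 - 6/7*y
  leading term y**2: subtract (19/84*y)·f_3 from -19/21*y**2 - 6/7*y → -6/7*y
  leading term y: subtract (3/14)·f_3 from -6/7*y → 0
  remainder 0.

S(f_3,h_4): leading monomials are coprime, so the S-polynomial reduces to 0 (Buchberger's first criterion).
Every S-polynomial of the final basis reduces to 0, so we have a Gröbner basis.
Inter-reduce: drop elements whose leading term is divisible by another's, tail-reduce, and make monic.
Reduced Gröbner basis: {x + 1, y}.
Label its elements g_1 = x + 1, g_2 = y.

Reduce p = x*y**2 + 6*y - 3 modulo G:
  leading term x*y**2: subtract (y**2)·g_1 from x*y**2 + 6*y - 3 → -y**2 + 6*y - 3
  leading term y**2: subtract (-y)·g_2 from -y**2 + 6*y - 3 → 6*y - 3
  leading term y: subtract (6)·g_2 from 6*y - 3 → -3
  leading term 1: no divisor's leading term divides it; move -3 to the remainder.
  normal form = -3.
The normal form is nonzero, so p ∉ I. Since p minus its normal form lies in I, I + (p) = I + (r) where r = -3; decide whether this ideal is the whole ring.
Here r = -3 is a nonzero constant, hence a unit: 1 ∈ I + (p), the Gröbner basis of I + (p) is {1}, and the enlarged system has no common solution — adjoining p is inconsistent.

Ideal membership is decidable via reduction modulo a Gröbner basis.

Adjoining x*y**2 + 6*y - 3 makes the ideal the whole ring: the system is inconsistent.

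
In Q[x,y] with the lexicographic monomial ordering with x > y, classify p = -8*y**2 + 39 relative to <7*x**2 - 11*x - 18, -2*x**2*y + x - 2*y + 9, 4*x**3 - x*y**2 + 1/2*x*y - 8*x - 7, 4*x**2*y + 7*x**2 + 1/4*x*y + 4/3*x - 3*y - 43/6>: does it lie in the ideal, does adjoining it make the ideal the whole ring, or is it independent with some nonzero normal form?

First compute the reduced Gröbner basis of I by Buchberger's algorithm.
f_1 = 7*x**2 - 11*x - 18, LT = x**2.
f_2 = -2*x**2*y + x - 2*y + 9, LT = x**2*y.
f_3 = 4*x**3 - x*y**2 + 1/2*x*y - 8*x - 7, LT = x**3.
f_4 = 4*x**2*y + 7*x**2 + 1/4*x*y + 4/3*x - 3*y - 43/6, LT = x**2*y.

S(f_1,f_2): lcm = x**2*y. S = -11/7*x*y + 1/2*x - 25/7*y + 9/2.
  leading term x*y: no divisor's leading term divides it; move -11/7*x*y to the remainder.
  leading term x: no divisor's leading term divides it; move 1/2*x to the remainder.
  leading term y: no divisor's leading term divides it; move -25/7*y to the remainder.
  leading term 1: no divisor's leading term divides it; move 9/2 to the remainder.
  remainder -11/7*x*y + 1/2*x - 25/7*y + 9/2 ≠ 0; add h_5 = -11/7*x*y + 1/2*x - 25/7*y + 9/2 to the basis.

S(f_1,f_3): lcm = x**3. S = -11/7*x**2 + 1/4*x*y**2 - 1/8*x*y - 4/7*x + 7/4.
  leading term x**2: subtract (-11/49)·f_1 from -11/7*x**2 + 1/4*x*y**2 - 1/8*x*y - 4/7*x + 7/4 → 1/4*x*y**2 - 1/8*x*y - 149/49*x - 449/196
  leading term x*y**2: subtract (-7/44*y)·h_5 from 1/4*x*y**2 - 1/8*x*y - 149/49*x - 449/196 → -1/22*x*y - 149/49*x - 25/44*y**2 + 63/88*y - 449/196
  leading term x*y: subtract (7/242)·h_5 from -1/22*x*y - 149/49*x - 25/44*y**2 + 63/88*y - 449/196 → -72459/23716*x - 25/44*y**2 + 793/968*y - 14354/5929
  leading term x: no divisor's leading term divides it; move -72459/23716*x to the remainder.
  leading term y**2: no divisor's leading term divides it; move -25/44*y**2 to the remainder.
  leading term y: no divisor's leading term divides it; move 793/968*y to the remainder.
  leading term 1: no divisor's leading term divides it; move -14354/5929 to the remainder.
  remainder -72459/23716*x - 25/44*y**2 + 793/968*y - 14354/5929 ≠ 0; add h_6 = -72459/23716*x - 25/44*y**2 + 793/968*y - 14354/5929 to the basis.

S(f_1,f_4): lcm = x**2*y. S = -7/4*x**2 - 183/112*x*y - 1/3*x - 51/28*y + 43/24.
  leading term x**2: subtract (-1/4)·f_1 from -7/4*x**2 - 183/112*x*y - 1/3*x - 51/28*y + 43/24 → -183/112*x*y - 37/12*x - 51/28*y - 65/24
  leading term x*y: subtract (183/176)·h_5 from -183/112*x*y - 37/12*x - 51/28*y - 65/24 → -3805/1056*x + 333/176*y - 7801/1056
  leading term x: subtract (2050895/1739016)·h_6 from -3805/1056*x + 333/176*y - 7801/1056 → 4661125/6956064*y**2 + 12881389/13912128*y - 31525889/6956064
  leading term y**2: no divisor's leading term divides it; move 4661125/6956064*y**2 to the remainder.
  leading term y: no divisor's leading term divides it; move 12881389/13912128*y to the remainder.
  leading term 1: no divisor's leading term divides it; move -31525889/6956064 to the remainder.
  remainder 4661125/6956064*y**2 + 12881389/13912128*y - 31525889/6956064 ≠ 0; add h_7 = 4661125/6956064*y**2 + 12881389/13912128*y - 31525889/6956064 to the basis.

S(f_2,f_3): lcm = x**3*y. S = -1/2*x**2 + 1/4*x*y**3 - 1/8*x*y**2 + 3*x*y - 9/2*x + 7/4*y.
  leading term x**2: subtract (-1/14)·f_1 from -1/2*x**2 + 1/4*x*y**3 - 1/8*x*y**2 + 3*x*y - 9/2*x + 7/4*y → 1/4*x*y**3 - 1/8*x*y**2 + 3*x*y - 37/7*x + 7/4*y - 9/7
  leading term x*y**3: subtract (-7/44*y**2)·h_5 from 1/4*x*y**3 - 1/8*x*y**2 + 3*x*y - 37/7*x + 7/4*y - 9/7 → -1/22*x*y**2 + 3*x*y - 37/7*x - 25/44*y**3 + 63/88*y**2 + 7/4*y - 9/7
  leading term x*y**2: subtract (7/242*y)·h_5 from -1/22*x*y**2 + 3*x*y - 37/7*x - 25/44*y**3 + 63/88*y**2 + 7/4*y - 9/7 → 1445/484*x*y - 37/7*x - 25/44*y**3 + 793/968*y**2 + 196/121*y - 9/7
  leading term x*y: subtract (-10115/5324)·h_5 from 1445/484*x*y - 37/7*x - 25/44*y**3 + 793/968*y**2 + 196/121*y - 9/7 → -323171/74536*x - 25/44*y**3 + 793/968*y**2 - 27501/5324*y + 541413/74536
  leading term x: subtract (2262197/1594098)·h_6 from -323171/74536*x - 25/44*y**3 + 793/968*y**2 - 27501/5324*y + 541413/74536 → -25/44*y**3 + 117784/72459*y**2 - 80700017/12752784*y + 68223649/6376392
  leading term y**3: subtract (-1739016/2050895*y)·h_7 from -25/44*y**3 + 117784/72459*y**2 - 80700017/12752784*y + 68223649/6376392 → 2865873498991/1188846406440*y**2 - 24183452233769/2377692812880*y + 68223649/6376392
  leading term y**2: subtract (34390481987892/9559477956875)·h_7 from 2865873498991/1188846406440*y**2 - 24183452233769/2377692812880*y + 68223649/6376392 → -129071720868371/9559477956875*y + 258143441736742/9559477956875
  leading term y: no divisor's leading term divides it; move -129071720868371/9559477956875*y to the remainder.
  leading term 1: no divisor's leading term divides it; move 258143441736742/9559477956875 to the remainder.
  remainder -129071720868371/9559477956875*y + 258143441736742/9559477956875 ≠ 0; add h_8 = -129071720868371/9559477956875*y + 258143441736742/9559477956875 to the basis.

The other S-polynomials (S(f_2,f_4), S(f_3,f_4), S(f_1,h_5), S(f_2,h_5), S(f_3,h_5), S(f_4,h_5), S(f_1,h_6), S(f_2,h_6), S(f_3,h_6), S(f_4,h_6), S(h_5,h_6), S(f_1,h_7), S(f_2,h_7), S(f_3,h_7), S(f_4,h_7), S(h_5,h_7), S(h_6,h_7), S(f_1,h_8), S(f_2,h_8), S(f_3,h_8), S(f_4,h_8), S(h_5,h_8), S(h_6,h_8), S(h_7,h_8)) all reduce to 0 modulo the current basis, so we have a Gröbner basis.
Inter-reduce: drop elements whose leading term is divisible by another's, tail-reduce, and make monic.
Reduced Gröbner basis: {x + 1, y - 2}.
Label its elements g_1 = x + 1, g_2 = y - 2.

Reduce p = -8*y**2 + 39 modulo G:
  leading term y**2: subtract (-8*y)·g_2 from -8*y**2 + 39 → -16*y + 39
  leading term y: subtract (-16)·g_2 from -16*y + 39 → 7
  leading term 1: no divisor's leading term divides it; move 7 to the remainder.
  normal form = 7.
The normal form is nonzero, so p ∉ I. Since p minus its normal form lies in I, I + (p) = I + (r) where r = 7; decide whether this ideal is the whole ring.
Here r = 7 is a nonzero constant, hence a unit: 1 ∈ I + (p), the Gröbner basis of I + (p) is {1}, and the enlarged system has no common solution — adjoining p is inconsistent.

The remainder on division by a Gröbner basis is unique — it is the normal form.

Adjoining -8*y**2 + 39 makes the ideal the whole ring: the system is inconsistent.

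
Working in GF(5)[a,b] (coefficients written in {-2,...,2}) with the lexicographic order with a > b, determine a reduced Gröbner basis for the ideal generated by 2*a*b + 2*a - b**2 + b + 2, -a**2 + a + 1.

G = {a**2 - a - 1, a*b + a + 2*b**2 - 2*b + 1, b**3 - 2*b - 1}

The reduced Gröbner basis is the canonical form of the ideal for this ordering.

f_1 = 2*a*b + 2*a - b**2 + b + 2, LT = a*b.
f_2 = -a**2 + a + 1, LT = a**2.

S(f_1,f_2): lcm = a**2*b. S = a**2 + 2*a*b**2 - a*b + a + b.
  leading term a**2: subtract (-1)·f_2 from a**2 + 2*a*b**2 - a*b + a + b → 2*a*b**2 - a*b + 2*a + b + 1
  leading term a*b**2: subtract (b)·f_1 from 2*a*b**2 - a*b + 2*a + b + 1 → 2*a*b + 2*a + b**3 - b**2 - b + 1
  leading term a*b: subtract (1)·f_1 from 2*a*b + 2*a + b**3 - b**2 - b + 1 → b**3 - 2*b - 1
  leading term b**3: no divisor's leading term divides it; move b**3 to the remainder.
  leading term b: no divisor's leading term divides it; move -2*b to the remainder.
  leading term 1: no divisor's leading term divides it; move -1 to the remainder.
  remainder b**3 - 2*b - 1 ≠ 0; add g_3 = b**3 - 2*b - 1 to the basis.

The other S-polynomials (S(f_1,g_3), S(f_2,g_3)) all reduce to 0 modulo the current basis, so we have a Gröbner basis.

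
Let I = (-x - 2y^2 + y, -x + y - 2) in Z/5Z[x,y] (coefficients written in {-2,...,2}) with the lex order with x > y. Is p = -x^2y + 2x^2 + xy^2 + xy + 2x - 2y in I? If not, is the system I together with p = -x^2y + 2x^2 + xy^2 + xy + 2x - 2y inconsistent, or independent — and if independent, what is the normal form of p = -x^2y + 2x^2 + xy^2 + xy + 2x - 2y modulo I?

-x^2y + 2x^2 + xy^2 + xy + 2x - 2y is independent of I; its normal form modulo I is y - 1.

First compute the reduced Gröbner basis of I by Buchberger's algorithm.
f_1 = -x - 2y^2 + y, LT = x.
f_2 = -x + y - 2, LT = x.

S(f_1,f_2): lcm = x. S = 2y^2 - 2.
  leading term y^2: no divisor's leading term divides it; move 2y^2 to the remainder.
  leading term 1: no divisor's leading term divides it; move -2 to the remainder.
  remainder 2y^2 - 2 ≠ 0; add h_3 = 2y^2 - 2 to the basis.

The other S-polynomials (S(f_1,h_3), S(f_2,h_3)) all reduce to 0 modulo the current basis, so we have a Gröbner basis.
Inter-reduce: drop elements whose leading term is divisible by another's, tail-reduce, and make monic.
Reduced Gröbner basis: {x - y + 2, y^2 - 1}.
Label its elements g_1 = x - y + 2, g_2 = y^2 - 1.

Reduce p = -x^2y + 2x^2 + xy^2 + xy + 2x - 2y modulo G:
  leading term x^2y: subtract (-xy)·g_1 from -x^2y + 2x^2 + xy^2 + xy + 2x - 2y → 2x^2 - 2xy + 2x - 2y
  leading term x^2: subtract (2x)·g_1 from 2x^2 - 2xy + 2x - 2y → -2x - 2y
  leading term x: subtract (-2)·g_1 from -2x - 2y → y - 1
  leading term y: no divisor's leading term divides it; move y to the remainder.
  leading term 1: no divisor's leading term divides it; move -1 to the remainder.
  normal form = y - 1.
The normal form is nonzero, so p ∉ I. Since p minus its normal form lies in I, I + (p) = I + (r) where r = y - 1; decide whether this ideal is the whole ring.
Run Buchberger on G together with r (pairs among the g_i already reduce to 0 since G is a Gröbner basis):
g_1 = x - y + 2, LT = x.
g_2 = y^2 - 1, LT = y^2.
r = y - 1, LT = y.

The S-polynomials (S(g_1,g_2), S(g_1,r), S(g_2,r)) all reduce to 0 modulo the current basis, so we have a Gröbner basis.
Inter-reduce: drop elements whose leading term is divisible by another's, tail-reduce, and make monic.
Reduced Gröbner basis: {x + 1, y - 1}.
The reduced Gröbner basis of I + (p) is {x + 1, y - 1} ≠ {1}, a proper ideal, so the enlarged system stays consistent: p is independent of I, with normal form y - 1.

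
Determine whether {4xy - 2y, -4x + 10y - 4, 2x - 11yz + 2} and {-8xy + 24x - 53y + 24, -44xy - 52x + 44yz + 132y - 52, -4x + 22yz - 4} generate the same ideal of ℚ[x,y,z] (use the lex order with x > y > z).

No, the ideals differ.

Two ideals are equal iff their reduced Gröbner bases coincide (the reduced basis is unique for a fixed ordering).
Buchberger on the first generating set:
f_1 = 4xy - 2y, LT = xy.
f_2 = -4x + 10y - 4, LT = x.
f_3 = 2x - 11yz + 2, LT = x.

S(f_1,f_2): lcm = xy. S = 5/2y² - 3/2y.
  reduce S modulo (f_1, f_2, f_3):
  remainder 5/2y² - 3/2y ≠ 0; add g_4 = 5/2y² - 3/2y to the basis.

S(f_1,f_3): lcm = xy. S = 11/2y²z - 3/2y.
  reduce S modulo (f_1, f_2, f_3, g_4):
  remainder 33/10yz - 3/2y ≠ 0; add g_5 = 33/10yz - 3/2y to the basis.

The other S-polynomials (S(f_2,f_3), S(f_1,g_4), S(f_2,g_4), S(f_3,g_4), S(f_1,g_5), S(f_2,g_5), S(f_3,g_5), S(g_4,g_5)) all reduce to 0 modulo the current basis, so we have a Gröbner basis.
Inter-reduce: drop elements whose leading term is divisible by another's, tail-reduce, and make monic.
Reduced Gröbner basis: {x - 5/2y + 1, y² - ⅗y, yz - 5/11y}.

Buchberger on the second generating set:
h_1 = -8xy + 24x - 53y + 24, LT = xy.
h_2 = -44xy - 52x + 44yz + 132y - 52, LT = xy.
h_3 = -4x + 22yz - 4, LT = x.

S(h_1,h_2): lcm = xy. S = -46/11x + yz + 77/8y - 46/11.
  reduce S modulo (h_1, h_2, h_3):
  remainder -22yz + 77/8y ≠ 0; add k_4 = -22yz + 77/8y to the basis.

S(h_1,h_3): lcm = xy. S = -3x + 11/2y²z + 45/8y - 3.
  reduce S modulo (h_1, h_2, h_3, k_4):
  remainder 77/32y² - 51/32y ≠ 0; add k_5 = 77/32y² - 51/32y to the basis.

The other S-polynomials (S(h_2,h_3), S(h_1,k_4), S(h_2,k_4), S(h_3,k_4), S(h_1,k_5), S(h_2,k_5), S(h_3,k_5), S(k_4,k_5)) all reduce to 0 modulo the current basis, so we have a Gröbner basis.
Inter-reduce: drop elements whose leading term is divisible by another's, tail-reduce, and make monic.
Reduced Gröbner basis: {x - 77/32y + 1, y² - 51/77y, yz - 7/16y}.

These differ, so the ideals are not equal.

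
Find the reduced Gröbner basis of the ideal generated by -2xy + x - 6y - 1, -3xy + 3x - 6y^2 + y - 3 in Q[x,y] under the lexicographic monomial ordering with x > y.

G = {x - 4y^2 + 20/3y - 1, y^3 - 13/6y^2 + 11/6y}

f_1 = -2xy + x - 6y - 1, LT = xy.
f_2 = -3xy + 3x - 6y^2 + y - 3, LT = xy.

S(f_1,f_2): lcm = xy. S = 1/2x - 2y^2 + 10/3y - 1/2.
  reduce S modulo (f_1, f_2):
  remainder 1/2x - 2y^2 + 10/3y - 1/2 ≠ 0; add g_3 = 1/2x - 2y^2 + 10/3y - 1/2 to the basis.

S(f_1,g_3): lcm = xy. S = -1/2x + 4y^3 - 20/3y^2 + 4y + 1/2.
  reduce S modulo (f_1, f_2, g_3):
  remainder 4y^3 - 26/3y^2 + 22/3y ≠ 0; add g_4 = 4y^3 - 26/3y^2 + 22/3y to the basis.

The other S-polynomials (S(f_2,g_3), S(f_1,g_4), S(f_2,g_4), S(g_3,g_4)) all reduce to 0 modulo the current basis, so we have a Gröbner basis.
Inter-reduce: drop elements whose leading term is divisible by another's, tail-reduce, and make monic.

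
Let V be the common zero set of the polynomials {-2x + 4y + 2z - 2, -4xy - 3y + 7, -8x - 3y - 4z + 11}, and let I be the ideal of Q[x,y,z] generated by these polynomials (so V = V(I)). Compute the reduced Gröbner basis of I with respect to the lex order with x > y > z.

G = {x + 5/19z - 1, y + 12/19z - 1, z^2 - 247/30z}

The reduced Gröbner basis is the canonical form of the ideal for this ordering.

f_1 = -2x + 4y + 2z - 2, LT = x.
f_2 = -4xy - 3y + 7, LT = xy.
f_3 = -8x - 3y - 4z + 11, LT = x.

S(f_1,f_2): lcm = xy. S = -2y^2 - yz + 1/4y + 7/4.
  reduce S modulo (f_1, f_2, f_3):
  remainder -2y^2 - yz + 1/4y + 7/4 ≠ 0; add g_4 = -2y^2 - yz + 1/4y + 7/4 to the basis.

S(f_1,f_3): lcm = x. S = -19/8y - 3/2z + 19/8.
  reduce S modulo (f_1, f_2, f_3, g_4):
  remainder -19/8y - 3/2z + 19/8 ≠ 0; add g_5 = -19/8y - 3/2z + 19/8 to the basis.

S(f_2,f_3): lcm = xy. S = -3/8y^2 - 1/2yz + 17/8y - 7/4.
  reduce S modulo (f_1, f_2, f_3, g_4, g_5):
  remainder 15/76z^2 - 13/8z ≠ 0; add g_6 = 15/76z^2 - 13/8z to the basis.

The other S-polynomials (S(f_1,g_4), S(f_2,g_4), S(f_3,g_4), S(f_1,g_5), S(f_2,g_5), S(f_3,g_5), S(g_4,g_5), S(f_1,g_6), S(f_2,g_6), S(f_3,g_6), S(g_4,g_6), S(g_5,g_6)) all reduce to 0 modulo the current basis, so we have a Gröbner basis.
Inter-reduce: drop elements whose leading term is divisible by another's, tail-reduce, and make monic.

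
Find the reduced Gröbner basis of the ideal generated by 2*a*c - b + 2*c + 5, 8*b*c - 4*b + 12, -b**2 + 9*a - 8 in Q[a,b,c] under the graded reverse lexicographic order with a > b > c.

f_1 = 2*a*c - b + 2*c + 5, LT = a*c.
f_2 = 8*b*c - 4*b + 12, LT = b*c.
f_3 = -b**2 + 9*a - 8, LT = b**2.

S(f_1,f_2): lcm = a*b*c. S = 1/2*a*b - 1/2*b**2 + b*c - 3/2*a + 5/2*b.
  leading term a*b: no divisor's leading term divides it; move 1/2*a*b to the remainder.
  leading term b**2: subtract (1/2)·f_3 from -1/2*b**2 + b*c - 3/2*a + 5/2*b → b*c - 6*a + 5/2*b + 4
  leading term b*c: subtract (1/8)·f_2 from b*c - 6*a + 5/2*b + 4 → -6*a + 3*b + 5/2
  leading term a: no divisor's leading term divides it; move -6*a to the remainder.
  leading term b: no divisor's leading term divides it; move 3*b to the remainder.
  leading term 1: no divisor's leading term divides it; move 5/2 to the remainder.
  remainder 1/2*a*b - 6*a + 3*b + 5/2 ≠ 0; add g_4 = 1/2*a*b - 6*a + 3*b + 5/2 to the basis.

S(f_2,f_3): lcm = b**2*c. S = -1/2*b**2 + 9*a*c + 3/2*b - 8*c.
  leading term b**2: subtract (1/2)·f_3 from -1/2*b**2 + 9*a*c + 3/2*b - 8*c → 9*a*c - 9/2*a + 3/2*b - 8*c + 4
  leading term a*c: subtract (9/2)·f_1 from 9*a*c - 9/2*a + 3/2*b - 8*c + 4 → -9/2*a + 6*b - 17*c - 37/2
  leading term a: no divisor's leading term divides it; move -9/2*a to the remainder.
  leading term b: no divisor's leading term divides it; move 6*b to the remainder.
  leading term c: no divisor's leading term divides it; move -17*c to the remainder.
  leading term 1: no divisor's leading term divides it; move -37/2 to the remainder.
  remainder -9/2*a + 6*b - 17*c - 37/2 ≠ 0; add g_5 = -9/2*a + 6*b - 17*c - 37/2 to the basis.

S(f_1,g_5): lcm = a*c. S = 4/3*b*c - 34/9*c**2 - 1/2*b - 28/9*c + 5/2.
  leading term b*c: subtract (1/6)·f_2 from 4/3*b*c - 34/9*c**2 - 1/2*b - 28/9*c + 5/2 → -34/9*c**2 + 1/6*b - 28/9*c + 1/2
  leading term c**2: no divisor's leading term divides it; move -34/9*c**2 to the remainder.
  leading term b: no divisor's leading term divides it; move 1/6*b to the remainder.
  leading term c: no divisor's leading term divides it; move -28/9*c to the remainder.
  leading term 1: no divisor's leading term divides it; move 1/2 to the remainder.
  remainder -34/9*c**2 + 1/6*b - 28/9*c + 1/2 ≠ 0; add g_6 = -34/9*c**2 + 1/6*b - 28/9*c + 1/2 to the basis.

The other S-polynomials (S(f_1,f_3), S(f_1,g_4), S(f_2,g_4), S(f_3,g_4), S(f_2,g_5), S(f_3,g_5), S(g_4,g_5), S(f_1,g_6), S(f_2,g_6), S(f_3,g_6), S(g_4,g_6), S(g_5,g_6)) all reduce to 0 modulo the current basis, so we have a Gröbner basis.
Inter-reduce: drop elements whose leading term is divisible by another's, tail-reduce, and make monic.

G = {b**2 - 12*b + 34*c + 45, b*c - 1/2*b + 3/2, c**2 - 3/68*b + 14/17*c - 9/68, a - 4/3*b + 34/9*c + 37/9}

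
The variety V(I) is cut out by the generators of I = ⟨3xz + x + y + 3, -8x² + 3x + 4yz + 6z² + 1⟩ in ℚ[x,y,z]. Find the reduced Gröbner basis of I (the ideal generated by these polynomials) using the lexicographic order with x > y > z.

G = {x² - ⅜x - ½yz - ¾z² - ⅛, xy + 3x + 3/2yz² + ½yz - ⅜y + 9/4z³ + ¾z² + ⅜z - 1, xz + ⅓x + ⅓y + 1, y² - 9/2yz³ - 3yz² + ⅝yz + 51/8y - 27/4z⁴ - 9/2z³ - 15/8z² + 21/8z + 10}

f_1 = 3xz + x + y + 3, LT = xz.
f_2 = -8x² + 3x + 4yz + 6z² + 1, LT = x².

S(f_1,f_2): lcm = x²z. S = ⅓x² + ⅓xy + ⅜xz + x + ½yz² + ¾z³ + ⅛z.
  leading term x²: subtract (-1/24)·f_2 from ⅓x² + ⅓xy + ⅜xz + x + ½yz² + ¾z³ + ⅛z → ⅓xy + ⅜xz + 9/8x + ½yz² + ⅙yz + ¾z³ + ¼z² + ⅛z + 1/24
  leading term xy: no divisor's leading term divides it; move ⅓xy to the remainder.
  leading term xz: subtract (⅛)·f_1 from ⅜xz + 9/8x + ½yz² + ⅙yz + ¾z³ + ¼z² + ⅛z + 1/24 → x + ½yz² + ⅙yz - ⅛y + ¾z³ + ¼z² + ⅛z - ⅓
  leading term x: no divisor's leading term divides it; move x to the remainder.
  leading term yz²: no divisor's leading term divides it; move ½yz² to the remainder.
  leading term yz: no divisor's leading term divides it; move ⅙yz to the remainder.
  leading term y: no divisor's leading term divides it; move -⅛y to the remainder.
  leading term z³: no divisor's leading term divides it; move ¾z³ to the remainder.
  leading term z²: no divisor's leading term divides it; move ¼z² to the remainder.
  leading term z: no divisor's leading term divides it; move ⅛z to the remainder.
  leading term 1: no divisor's leading term divides it; move -⅓ to the remainder.
  remainder ⅓xy + x + ½yz² + ⅙yz - ⅛y + ¾z³ + ¼z² + ⅛z - ⅓ ≠ 0; add g_3 = ⅓xy + x + ½yz² + ⅙yz - ⅛y + ¾z³ + ¼z² + ⅛z - ⅓ to the basis.

S(f_1,g_3): lcm = xyz. S = ⅓xy - 3xz + ⅓y² - 3/2yz³ - ½yz² + ⅜yz + y - 9/4z⁴ - ¾z³ - ⅜z² + z.
  leading term xy: subtract (1)·g_3 from ⅓xy - 3xz + ⅓y² - 3/2yz³ - ½yz² + ⅜yz + y - 9/4z⁴ - ¾z³ - ⅜z² + z → -3xz - x + ⅓y² - 3/2yz³ - yz² + 5/24yz + 9/8y - 9/4z⁴ - 3/2z³ - ⅝z² + ⅞z + ⅓
  leading term xz: subtract (-1)·f_1 from -3xz - x + ⅓y² - 3/2yz³ - yz² + 5/24yz + 9/8y - 9/4z⁴ - 3/2z³ - ⅝z² + ⅞z + ⅓ → ⅓y² - 3/2yz³ - yz² + 5/24yz + 17/8y - 9/4z⁴ - 3/2z³ - ⅝z² + ⅞z + 10/3
  leading term y²: no divisor's leading term divides it; move ⅓y² to the remainder.
  leading term yz³: no divisor's leading term divides it; move -3/2yz³ to the remainder.
  leading term yz²: no divisor's leading term divides it; move -yz² to the remainder.
  leading term yz: no divisor's leading term divides it; move 5/24yz to the remainder.
  leading term y: no divisor's leading term divides it; move 17/8y to the remainder.
  leading term z⁴: no divisor's leading term divides it; move -9/4z⁴ to the remainder.
  leading term z³: no divisor's leading term divides it; move -3/2z³ to the remainder.
  leading term z²: no divisor's leading term divides it; move -⅝z² to the remainder.
  leading term z: no divisor's leading term divides it; move ⅞z to the remainder.
  leading term 1: no divisor's leading term divides it; move 10/3 to the remainder.
  remainder ⅓y² - 3/2yz³ - yz² + 5/24yz + 17/8y - 9/4z⁴ - 3/2z³ - ⅝z² + ⅞z + 10/3 ≠ 0; add g_4 = ⅓y² - 3/2yz³ - yz² + 5/24yz + 17/8y - 9/4z⁴ - 3/2z³ - ⅝z² + ⅞z + 10/3 to the basis.

The other S-polynomials (S(f_2,g_3), S(f_1,g_4), S(f_2,g_4), S(g_3,g_4)) all reduce to 0 modulo the current basis, so we have a Gröbner basis.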